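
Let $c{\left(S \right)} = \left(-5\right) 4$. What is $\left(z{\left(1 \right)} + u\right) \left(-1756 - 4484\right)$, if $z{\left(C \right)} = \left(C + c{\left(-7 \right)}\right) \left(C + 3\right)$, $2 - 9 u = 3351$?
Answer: $\frac{8388640}{3} \approx 2.7962 \cdot 10^{6}$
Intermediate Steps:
$u = - \frac{3349}{9}$ ($u = \frac{2}{9} - \frac{1117}{3} = - \frac{3349}{9} \approx -372.11$)
$c{\left(S \right)} = -20$
$z{\left(C \right)} = \left(-20 + C\right) \left(3 + C\right)$ ($z{\left(C \right)} = \left(C - 20\right) \left(C + 3\right) = \left(-20 + C\right) \left(3 + C\right)$)
$\left(z{\left(1 \right)} + u\right) \left(-1756 - 4484\right) = \left(\left(-60 + 1^{2} - 17\right) - \frac{3349}{9}\right) \left(-1756 - 4484\right) = \left(\left(-60 + 1 - 17\right) - \frac{3349}{9}\right) \left(-1756 - 4484\right) = \left(-76 - \frac{3349}{9}\right) \left(-6240\right) = \left(- \frac{4033}{9}\right) \left(-6240\right) = \frac{8388640}{3}$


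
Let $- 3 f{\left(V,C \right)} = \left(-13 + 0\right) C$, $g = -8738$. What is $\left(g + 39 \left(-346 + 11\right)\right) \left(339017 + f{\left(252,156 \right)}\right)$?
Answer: $-7406326479$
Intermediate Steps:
$f{\left(V,C \right)} = \frac{13 C}{3}$ ($f{\left(V,C \right)} = - \frac{\left(-13 + 0\right) C}{3} = - \frac{\left(-13\right) C}{3} = \frac{13 C}{3}$)
$\left(g + 39 \left(-346 + 11\right)\right) \left(339017 + f{\left(252,156 \right)}\right) = \left(-8738 + 39 \left(-346 + 11\right)\right) \left(339017 + \frac{13}{3} \cdot 156\right) = \left(-8738 + 39 \left(-335\right)\right) \left(339017 + 676\right) = \left(-8738 - 13065\right) 339693 = \left(-21803\right) 339693 = -7406326479$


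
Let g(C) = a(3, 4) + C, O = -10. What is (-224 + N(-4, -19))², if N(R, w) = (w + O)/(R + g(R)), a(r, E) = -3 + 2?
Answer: 3948169/81 ≈ 48743.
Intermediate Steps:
a(r, E) = -1
g(C) = -1 + C
N(R, w) = (-10 + w)/(-1 + 2*R) (N(R, w) = (w - 10)/(R + (-1 + R)) = (-10 + w)/(-1 + 2*R))
(-224 + N(-4, -19))² = (-224 + (-10 - 19)/(-1 + 2*(-4)))² = (-224 - 29/(-1 - 8))² = (-224 - 29/(-9))² = (-224 - ⅑*(-29))² = (-224 + 29/9)² = (-1987/9)² = 3948169/81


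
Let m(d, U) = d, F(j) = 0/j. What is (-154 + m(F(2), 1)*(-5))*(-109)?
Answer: 16786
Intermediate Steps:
F(j) = 0
(-154 + m(F(2), 1)*(-5))*(-109) = (-154 + 0*(-5))*(-109) = (-154 + 0)*(-109) = -154*(-109) = 16786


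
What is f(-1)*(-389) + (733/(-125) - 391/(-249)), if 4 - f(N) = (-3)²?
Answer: 60404483/31125 ≈ 1940.7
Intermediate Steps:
f(N) = -5 (f(N) = 4 - 1*(-3)² = 4 - 1*9 = 4 - 9 = -5)
f(-1)*(-389) + (733/(-125) - 391/(-249)) = -5*(-389) + (733/(-125) - 391/(-249)) = 1945 + (733*(-1/125) - 391*(-1/249)) = 1945 + (-733/125 + 391/249) = 1945 - 133642/31125 = 60404483/31125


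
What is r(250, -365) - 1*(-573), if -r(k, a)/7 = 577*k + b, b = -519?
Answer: -1005544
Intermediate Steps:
r(k, a) = 3633 - 4039*k (r(k, a) = -7*(577*k - 519) = -7*(-519 + 577*k) = 3633 - 4039*k)
r(250, -365) - 1*(-573) = (3633 - 4039*250) - 1*(-573) = (3633 - 1009750) + 573 = -1006117 + 573 = -1005544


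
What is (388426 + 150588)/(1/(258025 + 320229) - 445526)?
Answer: -311687001556/257627191603 ≈ -1.2098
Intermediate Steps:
(388426 + 150588)/(1/(258025 + 320229) - 445526) = 539014/(1/578254 - 445526) = 539014/(-257627191603/578254) = 539014*(-578254/257627191603) = -311687001556/257627191603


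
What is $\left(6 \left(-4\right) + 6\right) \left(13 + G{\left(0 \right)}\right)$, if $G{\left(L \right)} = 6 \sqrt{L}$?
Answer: $-234$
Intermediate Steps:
$\left(6 \left(-4\right) + 6\right) \left(13 + G{\left(0 \right)}\right) = \left(6 \left(-4\right) + 6\right) \left(13 + 6 \sqrt{0}\right) = \left(-24 + 6\right) \left(13 + 6 \cdot 0\right) = - 18 \left(13 + 0\right) = \left(-18\right) 13 = -234$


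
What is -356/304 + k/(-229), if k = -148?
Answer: -9133/17404 ≈ -0.52476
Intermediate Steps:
-356/304 + k/(-229) = -356/304 - 148/(-229) = -356*1/304 - 148*(-1/229) = -89/76 + 148/229 = -9133/17404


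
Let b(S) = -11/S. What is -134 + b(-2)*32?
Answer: 42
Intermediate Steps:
-134 + b(-2)*32 = -134 - 11/(-2)*32 = -134 - 11*(-½)*32 = -134 + (11/2)*32 = -134 + 176 = 42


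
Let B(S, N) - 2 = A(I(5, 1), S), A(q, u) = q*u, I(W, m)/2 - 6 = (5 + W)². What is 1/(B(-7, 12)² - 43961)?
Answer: 1/2152363 ≈ 4.6461e-7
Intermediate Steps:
I(W, m) = 12 + 2*(5 + W)²
B(S, N) = 2 + 212*S (B(S, N) = 2 + (12 + 2*(5 + 5)²)*S = 2 + (12 + 2*10²)*S = 2 + (12 + 2*100)*S = 2 + (12 + 200)*S = 2 + 212*S)
1/(B(-7, 12)² - 43961) = 1/((2 + 212*(-7))² - 43961) = 1/((2 - 1484)² - 43961) = 1/((-1482)² - 43961) = 1/(2196324 - 43961) = 1/2152363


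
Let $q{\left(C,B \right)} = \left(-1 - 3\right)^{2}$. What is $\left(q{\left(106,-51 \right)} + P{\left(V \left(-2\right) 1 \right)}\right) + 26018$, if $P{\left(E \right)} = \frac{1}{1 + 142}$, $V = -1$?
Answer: $\frac{3722863}{143} \approx 26034.0$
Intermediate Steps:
$P{\left(E \right)} = \frac{1}{143}$
$q{\left(C,B \right)} = 16$ ($q{\left(C,B \right)} = \left(-4\right)^{2} = 16$)
$\left(q{\left(106,-51 \right)} + P{\left(V \left(-2\right) 1 \right)}\right) + 26018 = \left(16 + \frac{1}{143}\right) + 26018 = \frac{2289}{143} + 26018 = \frac{3722863}{143}$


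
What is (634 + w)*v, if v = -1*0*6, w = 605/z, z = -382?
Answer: 0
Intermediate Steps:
w = -605/382 (w = 605/(-382) = 605*(-1/382) = -605/382 ≈ -1.5838)
v = 0 (v = 0*6 = 0)
(634 + w)*v = (634 - 605/382)*0 = (241583/382)*0 = 0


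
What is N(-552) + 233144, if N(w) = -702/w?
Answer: 21449365/92 ≈ 2.3315e+5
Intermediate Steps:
N(-552) + 233144 = -702/(-552) + 233144 = -702*(-1/552) + 233144 = 117/92 + 233144 = 21449365/92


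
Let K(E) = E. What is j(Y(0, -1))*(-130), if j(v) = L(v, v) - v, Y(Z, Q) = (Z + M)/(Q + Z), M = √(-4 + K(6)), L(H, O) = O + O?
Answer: 130*√2 ≈ 183.85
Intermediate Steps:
L(H, O) = 2*O
M = √2 (M = √(-4 + 6) = √2 ≈ 1.4142)
Y(Z, Q) = (Z + √2)/(Q + Z)
j(v) = v (j(v) = 2*v - v = v)
j(Y(0, -1))*(-130) = ((0 + √2)/(-1 + 0))*(-130) = (√2/(-1))*(-130) = -√2*(-130) = 130*√2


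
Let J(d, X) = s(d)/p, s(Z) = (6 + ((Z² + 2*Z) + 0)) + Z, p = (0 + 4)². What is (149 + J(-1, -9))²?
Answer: 356409/16 ≈ 22276.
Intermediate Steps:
p = 16 (p = 4² = 16)
s(Z) = 6 + Z² + 3*Z (s(Z) = (6 + (Z² + 2*Z)) + Z = (6 + Z² + 2*Z) + Z = 6 + Z² + 3*Z)
J(d, X) = 3/8 + d²/16 + 3*d/16 (J(d, X) = (6 + d² + 3*d)/16 = (6 + d² + 3*d)*(1/16) = 3/8 + d²/16 + 3*d/16)
(149 + J(-1, -9))² = (149 + (3/8 + (1/16)*(-1)² + (3/16)*(-1)))² = (149 + (3/8 + (1/16)*1 - 3/16))² = (149 + (3/8 + 1/16 - 3/16))² = (149 + ¼)² = (597/4)² = 356409/16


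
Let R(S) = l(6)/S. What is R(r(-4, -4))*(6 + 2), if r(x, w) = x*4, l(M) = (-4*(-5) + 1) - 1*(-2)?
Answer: -23/2 ≈ -11.500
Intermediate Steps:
l(M) = 23 (l(M) = (20 + 1) + 2 = 21 + 2 = 23)
r(x, w) = 4*x
R(S) = 23/S
R(r(-4, -4))*(6 + 2) = (23/((4*(-4))))*(6 + 2) = (23/(-16))*8 = (23*(-1/16))*8 = -23/16*8 = -23/2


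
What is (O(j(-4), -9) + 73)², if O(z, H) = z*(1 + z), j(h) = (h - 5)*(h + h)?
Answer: 28398241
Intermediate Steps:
j(h) = 2*h*(-5 + h) (j(h) = (-5 + h)*(2*h) = 2*h*(-5 + h))
(O(j(-4), -9) + 73)² = ((2*(-4)*(-5 - 4))*(1 + 2*(-4)*(-5 - 4)) + 73)² = ((2*(-4)*(-9))*(1 + 2*(-4)*(-9)) + 73)² = (72*(1 + 72) + 73)² = (72*73 + 73)² = (5256 + 73)² = 5329² = 28398241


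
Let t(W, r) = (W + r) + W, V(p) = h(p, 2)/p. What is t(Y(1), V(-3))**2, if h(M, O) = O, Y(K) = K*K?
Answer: 16/9 ≈ 1.7778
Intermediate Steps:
Y(K) = K**2
V(p) = 2/p
t(W, r) = r + 2*W
t(Y(1), V(-3))**2 = (2/(-3) + 2*1**2)**2 = (2*(-1/3) + 2*1)**2 = (-2/3 + 2)**2 = (4/3)**2 = 16/9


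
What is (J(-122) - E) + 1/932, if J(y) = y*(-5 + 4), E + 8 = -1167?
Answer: 1208805/932 ≈ 1297.0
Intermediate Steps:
E = -1175 (E = -8 - 1167 = -1175)
J(y) = -y (J(y) = y*(-1) = -y)
(J(-122) - E) + 1/932 = (-1*(-122) - 1*(-1175)) + 1/932 = (122 + 1175) + 1/932 = 1297 + 1/932 = 1208805/932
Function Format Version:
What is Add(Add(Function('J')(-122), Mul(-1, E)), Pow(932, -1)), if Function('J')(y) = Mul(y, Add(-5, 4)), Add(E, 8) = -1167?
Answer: Rational(1208805, 932) ≈ 1297.0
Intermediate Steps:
E = -1175 (E = Add(-8, -1167) = -1175)
Function('J')(y) = Mul(-1, y) (Function('J')(y) = Mul(y, -1) = Mul(-1, y))
Add(Add(Function('J')(-122), Mul(-1, E)), Pow(932, -1)) = Add(Add(Mul(-1, -122), Mul(-1, -1175)), Pow(932, -1)) = Add(Add(122, 1175), Rational(1, 932)) = Add(1297, Rational(1, 932)) = Rational(1208805, 932)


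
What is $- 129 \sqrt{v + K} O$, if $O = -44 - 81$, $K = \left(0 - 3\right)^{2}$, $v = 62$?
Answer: $16125 \sqrt{71} \approx 1.3587 \cdot 10^{5}$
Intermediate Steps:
$K = 9$ ($K = \left(-3\right)^{2} = 9$)
$O = -125$ ($O = -44 - 81 = -125$)
$- 129 \sqrt{v + K} O = - 129 \sqrt{62 + 9} \left(-125\right) = - 129 \sqrt{71} \left(-125\right) = 16125 \sqrt{71}$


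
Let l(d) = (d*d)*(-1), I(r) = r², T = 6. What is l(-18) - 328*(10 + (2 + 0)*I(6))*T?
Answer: -161700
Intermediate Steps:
l(d) = -d² (l(d) = d²*(-1) = -d²)
l(-18) - 328*(10 + (2 + 0)*I(6))*T = -1*(-18)² - 328*(10 + (2 + 0)*6²)*6 = -1*324 - 328*(10 + 2*36)*6 = -324 - 328*(10 + 72)*6 = -324 - 26896*6 = -324 - 328*492 = -324 - 161376 = -161700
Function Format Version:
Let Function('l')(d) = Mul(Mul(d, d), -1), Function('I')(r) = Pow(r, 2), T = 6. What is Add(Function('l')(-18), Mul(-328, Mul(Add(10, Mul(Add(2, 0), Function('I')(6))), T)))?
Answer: -161700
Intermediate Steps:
Function('l')(d) = Mul(-1, Pow(d, 2)) (Function('l')(d) = Mul(Pow(d, 2), -1) = Mul(-1, Pow(d, 2)))
Add(Function('l')(-18), Mul(-328, Mul(Add(10, Mul(Add(2, 0), Function('I')(6))), T))) = Add(Mul(-1, Pow(-18, 2)), Mul(-328, Mul(Add(10, Mul(Add(2, 0), Pow(6, 2))), 6))) = Add(Mul(-1, 324), Mul(-328, Mul(Add(10, Mul(2, 36)), 6))) = Add(-324, Mul(-328, Mul(Add(10, 72), 6))) = Add(-324, Mul(-328, Mul(82, 6))) = Add(-324, Mul(-328, 492)) = Add(-324, -161376) = -161700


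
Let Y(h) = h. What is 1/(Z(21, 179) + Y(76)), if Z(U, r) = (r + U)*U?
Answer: 1/4276 ≈ 0.00023386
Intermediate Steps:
Z(U, r) = U*(U + r) (Z(U, r) = (U + r)*U = U*(U + r))
1/(Z(21, 179) + Y(76)) = 1/(21*(21 + 179) + 76) = 1/(21*200 + 76) = 1/(4200 + 76) = 1/4276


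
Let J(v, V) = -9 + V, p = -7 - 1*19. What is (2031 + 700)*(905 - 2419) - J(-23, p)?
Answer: -4134699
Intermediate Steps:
p = -26 (p = -7 - 19 = -26)
(2031 + 700)*(905 - 2419) - J(-23, p) = (2031 + 700)*(905 - 2419) - (-9 - 26) = 2731*(-1514) - 1*(-35) = -4134734 + 35 = -4134699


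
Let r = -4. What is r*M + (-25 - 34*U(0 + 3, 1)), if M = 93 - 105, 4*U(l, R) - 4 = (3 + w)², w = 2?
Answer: -447/2 ≈ -223.50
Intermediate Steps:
U(l, R) = 29/4 (U(l, R) = 1 + (3 + 2)²/4 = 1 + (¼)*5² = 1 + (¼)*25 = 1 + 25/4 = 29/4)
M = -12
r*M + (-25 - 34*U(0 + 3, 1)) = -4*(-12) + (-25 - 34*29/4) = 48 + (-25 - 493/2) = 48 - 543/2 = -447/2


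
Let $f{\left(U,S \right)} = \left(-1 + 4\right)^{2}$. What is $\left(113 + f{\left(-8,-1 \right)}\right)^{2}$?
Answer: $14884$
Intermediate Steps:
$f{\left(U,S \right)} = 9$ ($f{\left(U,S \right)} = 3^{2} = 9$)
$\left(113 + f{\left(-8,-1 \right)}\right)^{2} = \left(113 + 9\right)^{2} = 122^{2} = 14884$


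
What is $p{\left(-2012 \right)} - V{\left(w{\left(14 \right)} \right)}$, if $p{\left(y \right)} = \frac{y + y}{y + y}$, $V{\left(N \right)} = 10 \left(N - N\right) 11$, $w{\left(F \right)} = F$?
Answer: $1$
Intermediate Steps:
$V{\left(N \right)} = 0$ ($V{\left(N \right)} = 10 \cdot 0 \cdot 11 = 0 \cdot 11 = 0$)
$p{\left(y \right)} = 1$ ($p{\left(y \right)} = \frac{2 y}{2 y} = 2 y \frac{1}{2 y} = 1$)
$p{\left(-2012 \right)} - V{\left(w{\left(14 \right)} \right)} = 1 - 0 = 1 + 0 = 1$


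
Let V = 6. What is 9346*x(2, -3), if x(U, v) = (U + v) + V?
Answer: 46730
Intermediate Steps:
x(U, v) = 6 + U + v (x(U, v) = (U + v) + 6 = 6 + U + v)
9346*x(2, -3) = 9346*(6 + 2 - 3) = 9346*5 = 46730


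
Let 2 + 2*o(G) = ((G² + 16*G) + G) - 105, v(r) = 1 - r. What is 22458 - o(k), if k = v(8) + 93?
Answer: 36165/2 ≈ 18083.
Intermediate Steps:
k = 86 (k = (1 - 1*8) + 93 = (1 - 8) + 93 = -7 + 93 = 86)
o(G) = -107/2 + G²/2 + 17*G/2 (o(G) = -1 + (((G² + 16*G) + G) - 105)/2 = -1 + ((G² + 17*G) - 105)/2 = -1 + (-105 + G² + 17*G)/2 = -1 + (-105/2 + G²/2 + 17*G/2) = -107/2 + G²/2 + 17*G/2)
22458 - o(k) = 22458 - (-107/2 + (½)*86² + (17/2)*86) = 22458 - (-107/2 + (½)*7396 + 731) = 22458 - (-107/2 + 3698 + 731) = 22458 - 1*8751/2 = 22458 - 8751/2 = 36165/2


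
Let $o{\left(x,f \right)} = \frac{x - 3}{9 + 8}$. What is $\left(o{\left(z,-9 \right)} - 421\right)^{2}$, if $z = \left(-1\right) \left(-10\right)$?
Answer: $\frac{51122500}{289} \approx 1.7689 \cdot 10^{5}$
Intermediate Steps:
$z = 10$
$o{\left(x,f \right)} = - \frac{3}{17} + \frac{x}{17}$ ($o{\left(x,f \right)} = \frac{-3 + x}{17} = \left(-3 + x\right) \frac{1}{17} = - \frac{3}{17} + \frac{x}{17}$)
$\left(o{\left(z,-9 \right)} - 421\right)^{2} = \left(\left(- \frac{3}{17} + \frac{1}{17} \cdot 10\right) - 421\right)^{2} = \left(\left(- \frac{3}{17} + \frac{10}{17}\right) - 421\right)^{2} = \left(\frac{7}{17} - 421\right)^{2} = \left(- \frac{7150}{17}\right)^{2} = \frac{51122500}{289}$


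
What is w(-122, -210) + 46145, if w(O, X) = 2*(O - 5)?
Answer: 45891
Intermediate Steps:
w(O, X) = -10 + 2*O (w(O, X) = 2*(-5 + O) = -10 + 2*O)
w(-122, -210) + 46145 = (-10 + 2*(-122)) + 46145 = (-10 - 244) + 46145 = -254 + 46145 = 45891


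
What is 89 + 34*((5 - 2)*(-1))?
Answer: -13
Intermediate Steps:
89 + 34*((5 - 2)*(-1)) = 89 + 34*(3*(-1)) = 89 + 34*(-3) = 89 - 102 = -13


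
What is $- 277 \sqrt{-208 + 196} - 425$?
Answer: $-425 - 554 i \sqrt{3} \approx -425.0 - 959.56 i$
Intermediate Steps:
$- 277 \sqrt{-208 + 196} - 425 = - 277 \sqrt{-12} - 425 = - 277 \cdot 2 i \sqrt{3} - 425 = - 554 i \sqrt{3} - 425 = -425 - 554 i \sqrt{3}$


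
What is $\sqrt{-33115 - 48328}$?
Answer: $i \sqrt{81443} \approx 285.38 i$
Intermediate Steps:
$\sqrt{-33115 - 48328} = \sqrt{-81443} = i \sqrt{81443}$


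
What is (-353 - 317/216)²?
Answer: 5862199225/46656 ≈ 1.2565e+5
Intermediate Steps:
(-353 - 317/216)² = (-76565/216)² = 5862199225/46656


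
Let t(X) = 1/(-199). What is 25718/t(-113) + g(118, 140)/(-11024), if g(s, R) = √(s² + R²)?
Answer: -5117882 - 17*√29/5512 ≈ -5.1179e+6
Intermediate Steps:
g(s, R) = √(R² + s²)
t(X) = -1/199
25718/t(-113) + g(118, 140)/(-11024) = 25718/(-1/199) + √(140² + 118²)/(-11024) = 25718*(-199) + √(19600 + 13924)*(-1/11024) = -5117882 + √33524*(-1/11024) = -5117882 + (34*√29)*(-1/11024) = -5117882 - 17*√29/5512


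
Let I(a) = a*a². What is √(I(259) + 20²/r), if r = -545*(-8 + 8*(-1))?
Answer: 2*√51605061261/109 ≈ 4168.2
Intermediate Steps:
r = 8720 (r = -545*(-8 - 8) = -545*(-16) = 8720)
I(a) = a³
√(I(259) + 20²/r) = √(259³ + 20²/8720) = √(17373979 + 400*(1/8720)) = √(17373979 + 5/109) = √(1893763716/109) = 2*√51605061261/109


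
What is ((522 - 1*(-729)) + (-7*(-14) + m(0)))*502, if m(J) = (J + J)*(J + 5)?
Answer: 677198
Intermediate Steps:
m(J) = 2*J*(5 + J) (m(J) = (2*J)*(5 + J) = 2*J*(5 + J))
((522 - 1*(-729)) + (-7*(-14) + m(0)))*502 = ((522 - 1*(-729)) + (-7*(-14) + 2*0*(5 + 0)))*502 = ((522 + 729) + (98 + 2*0*5))*502 = (1251 + (98 + 0))*502 = (1251 + 98)*502 = 1349*502 = 677198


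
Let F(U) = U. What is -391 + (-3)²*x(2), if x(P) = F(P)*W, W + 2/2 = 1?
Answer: -391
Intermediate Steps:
W = 0 (W = -1 + 1 = 0)
x(P) = 0 (x(P) = P*0 = 0)
-391 + (-3)²*x(2) = -391 + (-3)²*0 = -391 + 9*0 = -391 + 0 = -391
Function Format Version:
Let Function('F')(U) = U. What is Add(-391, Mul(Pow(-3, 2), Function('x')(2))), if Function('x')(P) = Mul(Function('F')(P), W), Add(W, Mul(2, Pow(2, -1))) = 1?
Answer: -391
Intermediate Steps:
W = 0 (W = Add(-1, 1) = 0)
Function('x')(P) = 0 (Function('x')(P) = Mul(P, 0) = 0)
Add(-391, Mul(Pow(-3, 2), Function('x')(2))) = Add(-391, Mul(Pow(-3, 2), 0)) = Add(-391, Mul(9, 0)) = Add(-391, 0) = -391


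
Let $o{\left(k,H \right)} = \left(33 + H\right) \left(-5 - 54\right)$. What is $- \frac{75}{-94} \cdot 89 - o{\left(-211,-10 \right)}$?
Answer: $\frac{134233}{94} \approx 1428.0$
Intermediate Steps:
$o{\left(k,H \right)} = -1947 - 59 H$ ($o{\left(k,H \right)} = \left(33 + H\right) \left(-59\right) = -1947 - 59 H$)
$- \frac{75}{-94} \cdot 89 - o{\left(-211,-10 \right)} = - \frac{75}{-94} \cdot 89 - \left(-1947 - -590\right) = \left(-75\right) \left(- \frac{1}{94}\right) 89 - \left(-1947 + 590\right) = \frac{75}{94} \cdot 89 - -1357 = \frac{6675}{94} + 1357 = \frac{134233}{94}$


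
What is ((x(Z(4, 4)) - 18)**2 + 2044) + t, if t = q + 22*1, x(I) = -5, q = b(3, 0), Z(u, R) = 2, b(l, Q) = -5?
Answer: 2590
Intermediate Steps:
q = -5
t = 17 (t = -5 + 22*1 = -5 + 22 = 17)
((x(Z(4, 4)) - 18)**2 + 2044) + t = ((-5 - 18)**2 + 2044) + 17 = ((-23)**2 + 2044) + 17 = (529 + 2044) + 17 = 2573 + 17 = 2590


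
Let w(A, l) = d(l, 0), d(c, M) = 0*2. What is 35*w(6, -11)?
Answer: 0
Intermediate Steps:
d(c, M) = 0
w(A, l) = 0
35*w(6, -11) = 35*0 = 0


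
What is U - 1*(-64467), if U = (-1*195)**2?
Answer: 102492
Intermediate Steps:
U = 38025 (U = (-195)**2 = 38025)
U - 1*(-64467) = 38025 - 1*(-64467) = 38025 + 64467 = 102492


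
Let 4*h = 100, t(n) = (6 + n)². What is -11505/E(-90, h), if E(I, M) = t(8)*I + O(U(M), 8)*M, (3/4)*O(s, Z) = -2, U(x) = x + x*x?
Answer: 6903/10624 ≈ 0.64976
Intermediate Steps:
U(x) = x + x²
h = 25 (h = (¼)*100 = 25)
O(s, Z) = -8/3 (O(s, Z) = (4/3)*(-2) = -8/3)
E(I, M) = 196*I - 8*M/3 (E(I, M) = (6 + 8)²*I - 8*M/3 = 14²*I - 8*M/3 = 196*I - 8*M/3)
-11505/E(-90, h) = -11505/(196*(-90) - 8/3*25) = -11505/(-17640 - 200/3) = -11505/(-53120/3) = -11505*(-3/53120) = 6903/10624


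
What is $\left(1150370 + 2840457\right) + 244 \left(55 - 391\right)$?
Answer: $3908843$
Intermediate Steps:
$\left(1150370 + 2840457\right) + 244 \left(55 - 391\right) = 3990827 + 244 \left(-336\right) = 3990827 - 81984 = 3908843$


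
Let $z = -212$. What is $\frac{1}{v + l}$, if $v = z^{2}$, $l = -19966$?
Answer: $\frac{1}{24978} \approx 4.0035 \cdot 10^{-5}$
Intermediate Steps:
$v = 44944$ ($v = \left(-212\right)^{2} = 44944$)
$\frac{1}{v + l} = \frac{1}{44944 - 19966} = \frac{1}{24978}$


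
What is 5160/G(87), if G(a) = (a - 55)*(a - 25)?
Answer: 645/248 ≈ 2.6008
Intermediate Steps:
G(a) = (-55 + a)*(-25 + a)
5160/G(87) = 5160/(1375 + 87² - 80*87) = 5160/(1375 + 7569 - 6960) = 5160/1984 = 5160*(1/1984) = 645/248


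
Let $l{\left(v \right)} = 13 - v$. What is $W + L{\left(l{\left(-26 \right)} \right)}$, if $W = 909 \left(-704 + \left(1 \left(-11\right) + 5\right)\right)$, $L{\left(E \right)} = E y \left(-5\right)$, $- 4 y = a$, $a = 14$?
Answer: $- \frac{1289415}{2} \approx -6.4471 \cdot 10^{5}$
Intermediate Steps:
$y = - \frac{7}{2}$ ($y = \left(- \frac{1}{4}\right) 14 = - \frac{7}{2} \approx -3.5$)
$L{\left(E \right)} = \frac{35 E}{2}$ ($L{\left(E \right)} = E \left(- \frac{7}{2}\right) \left(-5\right) = - \frac{7 E}{2} \left(-5\right) = \frac{35 E}{2}$)
$W = -645390$ ($W = 909 \left(-704 + \left(-11 + 5\right)\right) = 909 \left(-704 - 6\right) = 909 \left(-710\right) = -645390$)
$W + L{\left(l{\left(-26 \right)} \right)} = -645390 + \frac{35 \left(13 - -26\right)}{2} = -645390 + \frac{35 \left(13 + 26\right)}{2} = -645390 + \frac{35}{2} \cdot 39 = -645390 + \frac{1365}{2} = - \frac{1289415}{2}$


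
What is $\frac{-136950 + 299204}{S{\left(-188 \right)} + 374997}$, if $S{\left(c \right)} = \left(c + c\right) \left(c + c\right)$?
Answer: $\frac{162254}{516373} \approx 0.31422$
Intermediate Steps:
$S{\left(c \right)} = 4 c^{2}$ ($S{\left(c \right)} = 2 c 2 c = 4 c^{2}$)
$\frac{-136950 + 299204}{S{\left(-188 \right)} + 374997} = \frac{-136950 + 299204}{4 \left(-188\right)^{2} + 374997} = \frac{162254}{4 \cdot 35344 + 374997} = \frac{162254}{141376 + 374997} = \frac{162254}{516373}$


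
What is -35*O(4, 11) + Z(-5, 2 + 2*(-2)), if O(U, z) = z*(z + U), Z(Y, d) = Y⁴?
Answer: -5150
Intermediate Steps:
O(U, z) = z*(U + z)
-35*O(4, 11) + Z(-5, 2 + 2*(-2)) = -385*(4 + 11) + (-5)⁴ = -385*15 + 625 = -35*165 + 625 = -5775 + 625 = -5150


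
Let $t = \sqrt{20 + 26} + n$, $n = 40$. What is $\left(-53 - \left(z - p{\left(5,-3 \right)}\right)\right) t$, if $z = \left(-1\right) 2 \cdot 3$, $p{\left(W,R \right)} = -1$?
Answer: $-1920 - 48 \sqrt{46} \approx -2245.6$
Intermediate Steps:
$z = -6$ ($z = \left(-2\right) 3 = -6$)
$t = 40 + \sqrt{46}$ ($t = \sqrt{20 + 26} + 40 = \sqrt{46} + 40 = 40 + \sqrt{46} \approx 46.782$)
$\left(-53 - \left(z - p{\left(5,-3 \right)}\right)\right) t = \left(-53 - -5\right) \left(40 + \sqrt{46}\right) = \left(-53 + \left(-1 + 6\right)\right) \left(40 + \sqrt{46}\right) = \left(-53 + 5\right) \left(40 + \sqrt{46}\right) = - 48 \left(40 + \sqrt{46}\right) = -1920 - 48 \sqrt{46}$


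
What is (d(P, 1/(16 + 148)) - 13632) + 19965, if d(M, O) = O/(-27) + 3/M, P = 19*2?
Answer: 532814579/84132 ≈ 6333.1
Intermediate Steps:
P = 38
d(M, O) = 3/M - O/27 (d(M, O) = O*(-1/27) + 3/M = -O/27 + 3/M = 3/M - O/27)
(d(P, 1/(16 + 148)) - 13632) + 19965 = ((3/38 - 1/(27*(16 + 148))) - 13632) + 19965 = ((3*(1/38) - 1/27/164) - 13632) + 19965 = ((3/38 - 1/27*1/164) - 13632) + 19965 = ((3/38 - 1/4428) - 13632) + 19965 = (6623/84132 - 13632) + 19965 = -1146880801/84132 + 19965 = 532814579/84132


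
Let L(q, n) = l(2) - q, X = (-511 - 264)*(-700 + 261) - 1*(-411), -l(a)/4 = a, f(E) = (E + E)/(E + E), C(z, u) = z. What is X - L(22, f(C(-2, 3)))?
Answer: 340666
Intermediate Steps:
f(E) = 1 (f(E) = (2*E)/((2*E)) = (2*E)*(1/(2*E)) = 1)
l(a) = -4*a
X = 340636 (X = -775*(-439) + 411 = 340225 + 411 = 340636)
L(q, n) = -8 - q (L(q, n) = -4*2 - q = -8 - q)
X - L(22, f(C(-2, 3))) = 340636 - (-8 - 1*22) = 340636 - (-8 - 22) = 340636 - 1*(-30) = 340636 + 30 = 340666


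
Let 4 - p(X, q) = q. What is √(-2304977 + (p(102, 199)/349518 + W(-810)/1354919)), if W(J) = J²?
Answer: I*√339862345302523777541066878/12142784078 ≈ 1518.2*I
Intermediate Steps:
p(X, q) = 4 - q
√(-2304977 + (p(102, 199)/349518 + W(-810)/1354919)) = √(-2304977 + ((4 - 1*199)/349518 + (-810)²/1354919)) = √(-2304977 + ((4 - 199)*(1/349518) + 656100*(1/1354919))) = √(-2304977 + (-195*1/349518 + 656100/1354919)) = √(-2304977 + (-5/8962 + 656100/1354919)) = √(-2304977 + 5873193605/12142784078) = √(-27988832142562601/12142784078) = I*√339862345302523777541066878/12142784078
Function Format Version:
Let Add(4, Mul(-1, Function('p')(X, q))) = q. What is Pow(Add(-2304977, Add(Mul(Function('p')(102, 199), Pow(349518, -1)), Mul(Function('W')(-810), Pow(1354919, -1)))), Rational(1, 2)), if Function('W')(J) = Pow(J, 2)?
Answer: Mul(Rational(1, 12142784078), I, Pow(339862345302523777541066878, Rational(1, 2))) ≈ Mul(1518.2, I)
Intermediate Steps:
Function('p')(X, q) = Add(4, Mul(-1, q))
Pow(Add(-2304977, Add(Mul(Function('p')(102, 199), Pow(349518, -1)), Mul(Function('W')(-810), Pow(1354919, -1)))), Rational(1, 2)) = Pow(Add(-2304977, Add(Mul(Add(4, Mul(-1, 199)), Pow(349518, -1)), Mul(Pow(-810, 2), Pow(1354919, -1)))), Rational(1, 2)) = Pow(Add(-2304977, Add(Mul(Add(4, -199), Rational(1, 349518)), Mul(656100, Rational(1, 1354919)))), Rational(1, 2)) = Pow(Add(-2304977, Add(Mul(-195, Rational(1, 349518)), Rational(656100, 1354919))), Rational(1, 2)) = Pow(Add(-2304977, Add(Rational(-5, 8962), Rational(656100, 1354919))), Rational(1, 2)) = Pow(Add(-2304977, Rational(5873193605, 12142784078)), Rational(1, 2)) = Pow(Rational(-27988832142562601, 12142784078), Rational(1, 2)) = Mul(Rational(1, 12142784078), I, Pow(339862345302523777541066878, Rational(1, 2)))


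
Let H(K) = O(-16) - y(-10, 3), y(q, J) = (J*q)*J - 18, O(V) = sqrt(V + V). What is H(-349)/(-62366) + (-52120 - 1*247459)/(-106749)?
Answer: 9336007511/3328754067 - 2*I*sqrt(2)/31183 ≈ 2.8047 - 9.0704e-5*I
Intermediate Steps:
O(V) = sqrt(2)*sqrt(V) (O(V) = sqrt(2*V) = sqrt(2)*sqrt(V))
y(q, J) = -18 + q*J**2 (y(q, J) = q*J**2 - 18 = -18 + q*J**2)
H(K) = 108 + 4*I*sqrt(2) (H(K) = sqrt(2)*sqrt(-16) - (-18 - 10*3**2) = sqrt(2)*(4*I) - (-18 - 10*9) = 4*I*sqrt(2) - (-18 - 90) = 4*I*sqrt(2) - 1*(-108) = 4*I*sqrt(2) + 108 = 108 + 4*I*sqrt(2))
H(-349)/(-62366) + (-52120 - 1*247459)/(-106749) = (108 + 4*I*sqrt(2))/(-62366) + (-52120 - 1*247459)/(-106749) = (108 + 4*I*sqrt(2))*(-1/62366) + (-52120 - 247459)*(-1/106749) = (-54/31183 - 2*I*sqrt(2)/31183) - 299579*(-1/106749) = (-54/31183 - 2*I*sqrt(2)/31183) + 299579/106749 = 9336007511/3328754067 - 2*I*sqrt(2)/31183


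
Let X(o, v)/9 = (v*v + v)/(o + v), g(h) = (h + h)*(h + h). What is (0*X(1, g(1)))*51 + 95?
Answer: 95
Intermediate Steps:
g(h) = 4*h² (g(h) = (2*h)*(2*h) = 4*h²)
X(o, v) = 9*(v + v²)/(o + v) (X(o, v) = 9*((v*v + v)/(o + v)) = 9*((v² + v)/(o + v)) = 9*((v + v²)/(o + v)) = 9*(v + v²)/(o + v))
(0*X(1, g(1)))*51 + 95 = (0*(9*(4*1²)*(1 + 4*1²)/(1 + 4*1²)))*51 + 95 = (0*(9*(4*1)*(1 + 4*1)/(1 + 4*1)))*51 + 95 = (0*(9*4*(1 + 4)/(1 + 4)))*51 + 95 = (0*(9*4*5/5))*51 + 95 = (0*(9*4*(⅕)*5))*51 + 95 = (0*36)*51 + 95 = 0*51 + 95 = 0 + 95 = 95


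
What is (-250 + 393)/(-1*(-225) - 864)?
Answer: -143/639 ≈ -0.22379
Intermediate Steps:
(-250 + 393)/(-1*(-225) - 864) = 143/(225 - 864) = 143/(-639) = 143*(-1/639) = -143/639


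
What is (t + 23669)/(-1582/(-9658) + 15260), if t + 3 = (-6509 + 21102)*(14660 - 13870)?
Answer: 18595088248/24563777 ≈ 757.01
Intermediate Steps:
t = 11528467 (t = -3 + (-6509 + 21102)*(14660 - 13870) = -3 + 14593*790 = -3 + 11528470 = 11528467)
(t + 23669)/(-1582/(-9658) + 15260) = (11528467 + 23669)/(-1582/(-9658) + 15260) = 11552136/(-1582*(-1/9658) + 15260) = 11552136/(791/4829 + 15260) = 11552136/(73691331/4829) = 11552136*(4829/73691331) = 18595088248/24563777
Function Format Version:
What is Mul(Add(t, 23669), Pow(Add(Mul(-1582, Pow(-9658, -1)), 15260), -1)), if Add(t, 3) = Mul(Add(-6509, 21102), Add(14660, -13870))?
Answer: Rational(18595088248, 24563777) ≈ 757.01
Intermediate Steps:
t = 11528467 (t = Add(-3, Mul(Add(-6509, 21102), Add(14660, -13870))) = Add(-3, Mul(14593, 790)) = Add(-3, 11528470) = 11528467)
Mul(Add(t, 23669), Pow(Add(Mul(-1582, Pow(-9658, -1)), 15260), -1)) = Mul(Add(11528467, 23669), Pow(Add(Mul(-1582, Pow(-9658, -1)), 15260), -1)) = Mul(11552136, Pow(Add(Mul(-1582, Rational(-1, 9658)), 15260), -1)) = Mul(11552136, Pow(Add(Rational(791, 4829), 15260), -1)) = Mul(11552136, Pow(Rational(73691331, 4829), -1)) = Mul(11552136, Rational(4829, 73691331)) = Rational(18595088248, 24563777)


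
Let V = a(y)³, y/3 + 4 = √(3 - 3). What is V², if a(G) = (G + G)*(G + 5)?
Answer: 22483074023424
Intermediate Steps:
y = -12 (y = -12 + 3*√(3 - 3) = -12 + 3*√0 = -12 + 3*0 = -12 + 0 = -12)
a(G) = 2*G*(5 + G) (a(G) = (2*G)*(5 + G) = 2*G*(5 + G))
V = 4741632 (V = (2*(-12)*(5 - 12))³ = (2*(-12)*(-7))³ = 168³ = 4741632)
V² = 4741632² = 22483074023424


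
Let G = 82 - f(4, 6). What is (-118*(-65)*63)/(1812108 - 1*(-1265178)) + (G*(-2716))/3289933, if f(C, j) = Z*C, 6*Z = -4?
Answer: 441046124281/5062032380919 ≈ 0.087128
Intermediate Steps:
Z = -⅔ (Z = (⅙)*(-4) = -⅔ ≈ -0.66667)
f(C, j) = -2*C/3
G = 254/3 (G = 82 - (-2)*4/3 = 82 - 1*(-8/3) = 82 + 8/3 = 254/3 ≈ 84.667)
(-118*(-65)*63)/(1812108 - 1*(-1265178)) + (G*(-2716))/3289933 = (-118*(-65)*63)/(1812108 - 1*(-1265178)) + ((254/3)*(-2716))/3289933 = (7670*63)/(1812108 + 1265178) - 689864/3*1/3289933 = 483210/3077286 - 689864/9869799 = 483210*(1/3077286) - 689864/9869799 = 80535/512881 - 689864/9869799 = 441046124281/5062032380919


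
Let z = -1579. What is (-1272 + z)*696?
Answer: -1984296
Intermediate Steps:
(-1272 + z)*696 = (-1272 - 1579)*696 = -2851*696 = -1984296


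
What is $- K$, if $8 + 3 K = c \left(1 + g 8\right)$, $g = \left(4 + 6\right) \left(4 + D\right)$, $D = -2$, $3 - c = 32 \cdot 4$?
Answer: $6711$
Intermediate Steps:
$c = -125$ ($c = 3 - 32 \cdot 4 = 3 - 128 = -125$)
$g = 20$ ($g = \left(4 + 6\right) \left(4 - 2\right) = 10 \cdot 2 = 20$)
$K = -6711$ ($K = - \frac{8}{3} + \frac{\left(-125\right) \left(1 + 20 \cdot 8\right)}{3} = - \frac{8}{3} + \frac{\left(-125\right) \left(1 + 160\right)}{3} = - \frac{8}{3} + \frac{\left(-125\right) 161}{3} = - \frac{8}{3} + \frac{1}{3} \left(-20125\right) = - \frac{8}{3} - \frac{20125}{3} = -6711$)
$- K = \left(-1\right) \left(-6711\right) = 6711$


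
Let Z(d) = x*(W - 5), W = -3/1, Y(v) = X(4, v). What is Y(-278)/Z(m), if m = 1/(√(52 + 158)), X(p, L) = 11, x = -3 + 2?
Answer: 11/8 ≈ 1.3750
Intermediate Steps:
x = -1
Y(v) = 11
W = -3 (W = -3*1 = -3)
m = √210/210 (m = 1/(√210) = √210/210 ≈ 0.069007)
Z(d) = 8 (Z(d) = -(-3 - 5) = -1*(-8) = 8)
Y(-278)/Z(m) = 11/8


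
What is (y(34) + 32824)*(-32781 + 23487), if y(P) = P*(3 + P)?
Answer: -316758108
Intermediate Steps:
(y(34) + 32824)*(-32781 + 23487) = (34*(3 + 34) + 32824)*(-32781 + 23487) = (34*37 + 32824)*(-9294) = (1258 + 32824)*(-9294) = 34082*(-9294) = -316758108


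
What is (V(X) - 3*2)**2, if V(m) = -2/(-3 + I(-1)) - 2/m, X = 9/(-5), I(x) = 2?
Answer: 676/81 ≈ 8.3457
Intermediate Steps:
X = -9/5 (X = 9*(-1/5) = -9/5 ≈ -1.8000)
V(m) = 2 - 2/m (V(m) = -2/(-3 + 2) - 2/m = -2/(-1) - 2/m = -2*(-1) - 2/m = 2 - 2/m)
(V(X) - 3*2)**2 = ((2 - 2/(-9/5)) - 3*2)**2 = ((2 - 2*(-5/9)) - 6)**2 = ((2 + 10/9) - 6)**2 = (28/9 - 6)**2 = (-26/9)**2 = 676/81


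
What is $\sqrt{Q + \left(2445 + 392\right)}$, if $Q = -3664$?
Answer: $i \sqrt{827} \approx 28.758 i$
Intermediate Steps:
$\sqrt{Q + \left(2445 + 392\right)} = \sqrt{-3664 + \left(2445 + 392\right)} = \sqrt{-3664 + 2837} = \sqrt{-827} = i \sqrt{827}$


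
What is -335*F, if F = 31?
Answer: -10385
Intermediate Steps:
-335*F = -335*31 = -10385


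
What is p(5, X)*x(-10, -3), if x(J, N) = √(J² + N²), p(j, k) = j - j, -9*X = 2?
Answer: 0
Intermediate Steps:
X = -2/9 (X = -⅑*2 = -2/9 ≈ -0.22222)
p(j, k) = 0
p(5, X)*x(-10, -3) = 0*√((-10)² + (-3)²) = 0*√(100 + 9) = 0*√109 = 0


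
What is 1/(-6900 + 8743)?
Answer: 1/1843 ≈ 0.00054259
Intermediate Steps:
1/(-6900 + 8743) = 1/1843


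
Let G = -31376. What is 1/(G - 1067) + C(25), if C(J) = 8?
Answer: 259543/32443 ≈ 8.0000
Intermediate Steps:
1/(G - 1067) + C(25) = 1/(-31376 - 1067) + 8 = 1/(-32443) + 8 = -1/32443 + 8 = 259543/32443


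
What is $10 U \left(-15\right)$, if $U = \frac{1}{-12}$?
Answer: $\frac{25}{2} \approx 12.5$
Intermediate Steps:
$U = - \frac{1}{12} \approx -0.083333$
$10 U \left(-15\right) = 10 \left(- \frac{1}{12}\right) \left(-15\right) = \left(- \frac{5}{6}\right) \left(-15\right) = \frac{25}{2}$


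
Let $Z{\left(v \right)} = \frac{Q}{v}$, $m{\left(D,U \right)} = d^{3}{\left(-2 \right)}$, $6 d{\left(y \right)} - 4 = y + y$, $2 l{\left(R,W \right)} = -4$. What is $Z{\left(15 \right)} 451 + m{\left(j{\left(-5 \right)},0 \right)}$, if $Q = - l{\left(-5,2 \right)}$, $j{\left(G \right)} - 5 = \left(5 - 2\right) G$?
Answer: $\frac{902}{15} \approx 60.133$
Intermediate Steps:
$l{\left(R,W \right)} = -2$ ($l{\left(R,W \right)} = \frac{1}{2} \left(-4\right) = -2$)
$j{\left(G \right)} = 5 + 3 G$ ($j{\left(G \right)} = 5 + \left(5 - 2\right) G = 5 + 3 G$)
$d{\left(y \right)} = \frac{2}{3} + \frac{y}{3}$ ($d{\left(y \right)} = \frac{2}{3} + \frac{y + y}{6} = \frac{2}{3} + \frac{2 y}{6} = \frac{2}{3} + \frac{y}{3}$)
$Q = 2$ ($Q = \left(-1\right) \left(-2\right) = 2$)
$m{\left(D,U \right)} = 0$ ($m{\left(D,U \right)} = \left(\frac{2}{3} + \frac{1}{3} \left(-2\right)\right)^{3} = \left(\frac{2}{3} - \frac{2}{3}\right)^{3} = 0^{3} = 0$)
$Z{\left(v \right)} = \frac{2}{v}$
$Z{\left(15 \right)} 451 + m{\left(j{\left(-5 \right)},0 \right)} = \frac{2}{15} \cdot 451 + 0 = \frac{902}{15} + 0 = \frac{902}{15}$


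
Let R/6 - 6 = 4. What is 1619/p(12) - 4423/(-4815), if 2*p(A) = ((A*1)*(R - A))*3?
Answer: 1290773/462240 ≈ 2.7924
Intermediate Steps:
R = 60 (R = 36 + 6*4 = 36 + 24 = 60)
p(A) = 3*A*(60 - A)/2 (p(A) = (((A*1)*(60 - A))*3)/2 = ((A*(60 - A))*3)/2 = (3*A*(60 - A))/2 = 3*A*(60 - A)/2)
1619/p(12) - 4423/(-4815) = 1619/(((3/2)*12*(60 - 1*12))) - 4423/(-4815) = 1619/(((3/2)*12*(60 - 12))) - 4423*(-1/4815) = 1619/(((3/2)*12*48)) + 4423/4815 = 1619/864 + 4423/4815 = 1290773/462240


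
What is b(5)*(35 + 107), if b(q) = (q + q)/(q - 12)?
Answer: -1420/7 ≈ -202.86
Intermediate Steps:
b(q) = 2*q/(-12 + q) (b(q) = (2*q)/(-12 + q) = 2*q/(-12 + q))
b(5)*(35 + 107) = (2*5/(-12 + 5))*(35 + 107) = (2*5/(-7))*142 = (2*5*(-⅐))*142 = -10/7*142 = -1420/7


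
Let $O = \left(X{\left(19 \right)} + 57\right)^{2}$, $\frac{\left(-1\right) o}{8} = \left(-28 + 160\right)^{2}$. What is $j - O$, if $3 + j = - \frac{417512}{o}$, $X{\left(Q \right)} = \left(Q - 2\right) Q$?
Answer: $- \frac{2516025683}{17424} \approx -1.444 \cdot 10^{5}$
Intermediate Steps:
$o = -139392$ ($o = - 8 \left(-28 + 160\right)^{2} = - 8 \cdot 132^{2} = \left(-8\right) 17424 = -139392$)
$X{\left(Q \right)} = Q \left(-2 + Q\right)$ ($X{\left(Q \right)} = \left(-2 + Q\right) Q = Q \left(-2 + Q\right)$)
$j = - \frac{83}{17424}$ ($j = -3 - \frac{417512}{-139392} = -3 - - \frac{52189}{17424} = -3 + \frac{52189}{17424} = - \frac{83}{17424} \approx -0.0047635$)
$O = 144400$ ($O = \left(19 \left(-2 + 19\right) + 57\right)^{2} = \left(19 \cdot 17 + 57\right)^{2} = \left(323 + 57\right)^{2} = 380^{2} = 144400$)
$j - O = - \frac{83}{17424} - 144400 = - \frac{2516025683}{17424}$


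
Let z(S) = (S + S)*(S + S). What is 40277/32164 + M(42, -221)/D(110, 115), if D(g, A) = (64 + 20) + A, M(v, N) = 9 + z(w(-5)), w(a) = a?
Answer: 11520999/6400636 ≈ 1.8000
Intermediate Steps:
z(S) = 4*S² (z(S) = (2*S)*(2*S) = 4*S²)
M(v, N) = 109 (M(v, N) = 9 + 4*(-5)² = 9 + 4*25 = 9 + 100 = 109)
D(g, A) = 84 + A
40277/32164 + M(42, -221)/D(110, 115) = 40277/32164 + 109/(84 + 115) = 40277*(1/32164) + 109/199 = 40277/32164 + 109*(1/199) = 40277/32164 + 109/199 = 11520999/6400636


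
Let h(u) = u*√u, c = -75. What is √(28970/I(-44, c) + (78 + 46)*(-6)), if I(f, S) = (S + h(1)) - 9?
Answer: I*√7529926/83 ≈ 33.061*I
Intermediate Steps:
h(u) = u^(3/2)
I(f, S) = -8 + S (I(f, S) = (S + 1^(3/2)) - 9 = (S + 1) - 9 = (1 + S) - 9 = -8 + S)
√(28970/I(-44, c) + (78 + 46)*(-6)) = √(28970/(-8 - 75) + (78 + 46)*(-6)) = √(28970/(-83) + 124*(-6)) = √(28970*(-1/83) - 744) = √(-28970/83 - 744) = √(-90722/83) = I*√7529926/83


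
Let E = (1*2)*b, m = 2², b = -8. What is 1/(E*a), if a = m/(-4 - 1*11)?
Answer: 15/64 ≈ 0.23438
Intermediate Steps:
m = 4
a = -4/15 (a = 4/(-4 - 1*11) = 4/(-4 - 11) = 4/(-15) = 4*(-1/15) = -4/15 ≈ -0.26667)
E = -16 (E = (1*2)*(-8) = 2*(-8) = -16)
1/(E*a) = 1/(-16*(-4/15)) = 1/(64/15) = 15/64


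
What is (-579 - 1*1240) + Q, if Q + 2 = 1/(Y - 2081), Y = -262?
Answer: -4266604/2343 ≈ -1821.0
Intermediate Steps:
Q = -4687/2343 (Q = -2 + 1/(-262 - 2081) = -2 + 1/(-2343) = -2 - 1/2343 = -4687/2343 ≈ -2.0004)
(-579 - 1*1240) + Q = (-579 - 1*1240) - 4687/2343 = (-579 - 1240) - 4687/2343 = -1819 - 4687/2343 = -4266604/2343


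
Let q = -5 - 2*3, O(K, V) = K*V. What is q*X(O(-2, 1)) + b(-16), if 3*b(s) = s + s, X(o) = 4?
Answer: -164/3 ≈ -54.667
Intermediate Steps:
q = -11 (q = -5 - 6 = -11)
b(s) = 2*s/3 (b(s) = (s + s)/3 = (2*s)/3 = 2*s/3)
q*X(O(-2, 1)) + b(-16) = -11*4 + (⅔)*(-16) = -44 - 32/3 = -164/3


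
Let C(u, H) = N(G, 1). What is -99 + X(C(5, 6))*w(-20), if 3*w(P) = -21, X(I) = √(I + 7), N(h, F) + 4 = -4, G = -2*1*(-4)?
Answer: -99 - 7*I ≈ -99.0 - 7.0*I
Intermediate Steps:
G = 8 (G = -2*(-4) = 8)
N(h, F) = -8 (N(h, F) = -4 - 4 = -8)
C(u, H) = -8
X(I) = √(7 + I)
w(P) = -7 (w(P) = (⅓)*(-21) = -7)
-99 + X(C(5, 6))*w(-20) = -99 + √(7 - 8)*(-7) = -99 + √(-1)*(-7) = -99 + I*(-7) = -99 - 7*I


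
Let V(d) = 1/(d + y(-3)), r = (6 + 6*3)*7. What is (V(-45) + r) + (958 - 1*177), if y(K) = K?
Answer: 45551/48 ≈ 948.98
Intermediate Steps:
r = 168 (r = (6 + 18)*7 = 24*7 = 168)
V(d) = 1/(-3 + d) (V(d) = 1/(d - 3) = 1/(-3 + d))
(V(-45) + r) + (958 - 1*177) = (1/(-3 - 45) + 168) + (958 - 1*177) = (1/(-48) + 168) + (958 - 177) = (-1/48 + 168) + 781 = 8063/48 + 781 = 45551/48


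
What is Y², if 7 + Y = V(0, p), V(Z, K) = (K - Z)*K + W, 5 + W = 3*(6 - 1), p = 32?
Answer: 1054729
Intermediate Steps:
W = 10 (W = -5 + 3*(6 - 1) = -5 + 3*5 = -5 + 15 = 10)
V(Z, K) = 10 + K*(K - Z) (V(Z, K) = (K - Z)*K + 10 = K*(K - Z) + 10 = 10 + K*(K - Z))
Y = 1027 (Y = -7 + (10 + 32² - 1*32*0) = -7 + (10 + 1024 + 0) = -7 + 1034 = 1027)
Y² = 1027² = 1054729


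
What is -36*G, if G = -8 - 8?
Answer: 576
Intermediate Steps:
G = -16
-36*G = -36*(-16) = 576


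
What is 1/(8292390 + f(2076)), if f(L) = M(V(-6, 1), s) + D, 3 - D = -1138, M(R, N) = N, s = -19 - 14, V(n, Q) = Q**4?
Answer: 1/8293498 ≈ 1.2058e-7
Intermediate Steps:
s = -33
D = 1141 (D = 3 - 1*(-1138) = 3 + 1138 = 1141)
f(L) = 1108 (f(L) = -33 + 1141 = 1108)
1/(8292390 + f(2076)) = 1/(8292390 + 1108) = 1/8293498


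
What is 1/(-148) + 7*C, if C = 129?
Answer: 133643/148 ≈ 902.99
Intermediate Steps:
1/(-148) + 7*C = 1/(-148) + 7*129 = -1/148 + 903 = 133643/148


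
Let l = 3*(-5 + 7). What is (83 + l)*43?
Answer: 3827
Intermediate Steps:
l = 6 (l = 3*2 = 6)
(83 + l)*43 = (83 + 6)*43 = 89*43 = 3827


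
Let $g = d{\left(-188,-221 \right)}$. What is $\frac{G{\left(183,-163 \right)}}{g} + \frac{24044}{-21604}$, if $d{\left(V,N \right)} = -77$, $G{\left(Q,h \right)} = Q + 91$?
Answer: $- \frac{176611}{37807} \approx -4.6714$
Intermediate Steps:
$G{\left(Q,h \right)} = 91 + Q$
$g = -77$
$\frac{G{\left(183,-163 \right)}}{g} + \frac{24044}{-21604} = \frac{91 + 183}{-77} + \frac{24044}{-21604} = 274 \left(- \frac{1}{77}\right) + 24044 \left(- \frac{1}{21604}\right) = - \frac{274}{77} - \frac{6011}{5401} = - \frac{176611}{37807}$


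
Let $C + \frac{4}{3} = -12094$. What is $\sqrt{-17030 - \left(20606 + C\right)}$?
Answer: $\frac{i \sqrt{229866}}{3} \approx 159.81 i$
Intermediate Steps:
$C = - \frac{36286}{3}$ ($C = - \frac{4}{3} - 12094 = - \frac{36286}{3} \approx -12095.0$)
$\sqrt{-17030 - \left(20606 + C\right)} = \sqrt{-17030 - \frac{25532}{3}} = \sqrt{- \frac{76622}{3}} = \frac{i \sqrt{229866}}{3}$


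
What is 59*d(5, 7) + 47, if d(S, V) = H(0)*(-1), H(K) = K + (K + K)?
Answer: 47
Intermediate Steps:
H(K) = 3*K (H(K) = K + 2*K = 3*K)
d(S, V) = 0 (d(S, V) = (3*0)*(-1) = 0*(-1) = 0)
59*d(5, 7) + 47 = 59*0 + 47 = 0 + 47 = 47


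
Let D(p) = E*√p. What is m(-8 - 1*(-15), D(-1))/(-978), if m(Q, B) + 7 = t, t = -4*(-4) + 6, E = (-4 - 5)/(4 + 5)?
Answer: -5/326 ≈ -0.015337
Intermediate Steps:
E = -1 (E = -9/9 = -9*⅑ = -1)
D(p) = -√p
t = 22 (t = -1*(-16) + 6 = 16 + 6 = 22)
m(Q, B) = 15 (m(Q, B) = -7 + 22 = 15)
m(-8 - 1*(-15), D(-1))/(-978) = 15/(-978) = 15*(-1/978) = -5/326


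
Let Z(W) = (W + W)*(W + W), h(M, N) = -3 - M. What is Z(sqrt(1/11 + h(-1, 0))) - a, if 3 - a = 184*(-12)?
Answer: -24405/11 ≈ -2218.6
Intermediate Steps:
Z(W) = 4*W**2 (Z(W) = (2*W)*(2*W) = 4*W**2)
a = 2211 (a = 3 - 184*(-12) = 3 - 1*(-2208) = 3 + 2208 = 2211)
Z(sqrt(1/11 + h(-1, 0))) - a = 4*(sqrt(1/11 + (-3 - 1*(-1))))**2 - 1*2211 = 4*(sqrt(1/11 + (-3 + 1)))**2 - 2211 = 4*(sqrt(1/11 - 2))**2 - 2211 = 4*(sqrt(-21/11))**2 - 2211 = 4*(I*sqrt(231)/11)**2 - 2211 = 4*(-21/11) - 2211 = -84/11 - 2211 = -24405/11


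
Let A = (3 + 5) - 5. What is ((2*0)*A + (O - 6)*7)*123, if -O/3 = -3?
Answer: 2583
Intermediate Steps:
O = 9 (O = -3*(-3) = 9)
A = 3 (A = 8 - 5 = 3)
((2*0)*A + (O - 6)*7)*123 = ((2*0)*3 + (9 - 6)*7)*123 = (0*3 + 3*7)*123 = (0 + 21)*123 = 21*123 = 2583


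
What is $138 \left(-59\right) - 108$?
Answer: $-8250$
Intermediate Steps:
$138 \left(-59\right) - 108 = -8142 - 108 = -8250$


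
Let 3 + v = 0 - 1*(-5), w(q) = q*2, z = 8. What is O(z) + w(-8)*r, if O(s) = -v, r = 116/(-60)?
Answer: 434/15 ≈ 28.933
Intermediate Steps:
w(q) = 2*q
v = 2 (v = -3 + (0 - 1*(-5)) = -3 + (0 + 5) = -3 + 5 = 2)
r = -29/15 (r = 116*(-1/60) = -29/15 ≈ -1.9333)
O(s) = -2 (O(s) = -1*2 = -2)
O(z) + w(-8)*r = -2 + (2*(-8))*(-29/15) = -2 - 16*(-29/15) = -2 + 464/15 = 434/15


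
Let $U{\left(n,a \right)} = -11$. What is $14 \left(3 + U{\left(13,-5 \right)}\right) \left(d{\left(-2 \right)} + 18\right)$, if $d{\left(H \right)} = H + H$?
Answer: $-1568$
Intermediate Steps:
$d{\left(H \right)} = 2 H$
$14 \left(3 + U{\left(13,-5 \right)}\right) \left(d{\left(-2 \right)} + 18\right) = 14 \left(3 - 11\right) \left(2 \left(-2\right) + 18\right) = 14 \left(- 8 \left(-4 + 18\right)\right) = 14 \left(\left(-8\right) 14\right) = 14 \left(-112\right) = -1568$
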